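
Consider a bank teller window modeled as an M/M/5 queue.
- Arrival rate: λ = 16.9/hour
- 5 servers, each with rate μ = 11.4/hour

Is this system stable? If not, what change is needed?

Stability requires ρ = λ/(cμ) < 1
ρ = 16.9/(5 × 11.4) = 16.9/57.00 = 0.2965
Since 0.2965 < 1, the system is STABLE.
The servers are busy 29.65% of the time.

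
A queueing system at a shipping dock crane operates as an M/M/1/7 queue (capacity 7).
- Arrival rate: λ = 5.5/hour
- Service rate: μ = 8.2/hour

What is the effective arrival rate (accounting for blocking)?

ρ = λ/μ = 5.5/8.2 = 0.67073
P₀ = (1-ρ)/(1-ρ^(K+1)) = (1-0.67073)/(1-0.67073^8) = 0.32927/0.95904 = 0.3433
P_K = P₀×ρ^K = 0.3433 × 0.67073^7 = 0.3433 × 0.06107 = 0.02097
λ_eff = λ(1-P_K) = 5.5 × (1 - 0.02097) = 5.5 × 0.97903 = 5.3847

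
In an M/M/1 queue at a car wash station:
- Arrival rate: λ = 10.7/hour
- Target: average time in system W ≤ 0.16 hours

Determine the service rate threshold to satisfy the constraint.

For M/M/1: W = 1/(μ-λ)
Need W ≤ 0.16, so 1/(μ-λ) ≤ 0.16
μ - λ ≥ 1/0.16 = 6.2500
μ ≥ 10.7 + 6.2500 = 16.9500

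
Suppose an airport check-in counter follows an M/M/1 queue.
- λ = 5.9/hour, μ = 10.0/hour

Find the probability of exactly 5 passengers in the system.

ρ = λ/μ = 5.9/10.0 = 0.5900
P(n) = (1-ρ)ρⁿ
P(5) = (1-0.5900) × 0.5900^5
P(5) = 0.4100 × 0.07149
P(5) = 0.02931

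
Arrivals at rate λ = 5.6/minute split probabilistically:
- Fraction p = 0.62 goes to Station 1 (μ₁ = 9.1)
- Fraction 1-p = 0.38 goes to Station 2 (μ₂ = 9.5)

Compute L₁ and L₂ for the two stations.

Effective rates: λ₁ = 5.6×0.62 = 3.472, λ₂ = 5.6×0.38 = 2.128
Station 1: ρ₁ = 3.472/9.1 = 0.38154, L₁ = ρ₁/(1-ρ₁) = 0.38154/(1-0.38154) = 0.6169
Station 2: ρ₂ = 2.128/9.5 = 0.2240, L₂ = ρ₂/(1-ρ₂) = 0.2240/(1-0.2240) = 0.2887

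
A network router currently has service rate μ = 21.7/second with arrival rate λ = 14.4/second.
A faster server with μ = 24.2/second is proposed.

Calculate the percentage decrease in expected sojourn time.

System 1: ρ₁ = 14.4/21.7 = 0.6636, W₁ = 1/(21.7-14.4) = 0.13699
System 2: ρ₂ = 14.4/24.2 = 0.5950, W₂ = 1/(24.2-14.4) = 0.10204
Improvement: (W₁-W₂)/W₁ = (0.13699-0.10204)/0.13699 = 25.51%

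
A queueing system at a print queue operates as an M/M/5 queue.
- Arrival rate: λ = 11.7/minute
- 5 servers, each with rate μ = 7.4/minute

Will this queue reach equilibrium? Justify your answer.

Stability requires ρ = λ/(cμ) < 1
ρ = 11.7/(5 × 7.4) = 11.7/37.00 = 0.3162
Since 0.3162 < 1, the system is STABLE.
The servers are busy 31.62% of the time.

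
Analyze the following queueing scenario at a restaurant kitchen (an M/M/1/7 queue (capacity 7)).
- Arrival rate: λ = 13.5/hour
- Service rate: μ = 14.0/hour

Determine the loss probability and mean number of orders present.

ρ = λ/μ = 13.5/14.0 = 0.964286
P₀ = (1-ρ)/(1-ρ^(K+1)) = (1-0.964286)/(1-0.964286^8) = 0.03571/0.2524 = 0.1415
P_K = P₀×ρ^K = 0.1415 × 0.964286^7 = 0.1415 × 0.7752 = 0.1097
Blocking probability P_7 = 0.1097 (10.97%)
L = ρ[1 - (K+1)ρ^K + Kρ^(K+1)] / [(1-ρ)(1-ρ^(K+1))]
L = 0.964286 × (1 - 8×0.7752487 + 7×0.7475614) / ((1 - 0.964286) × (1 - 0.7475614)) = 3.3093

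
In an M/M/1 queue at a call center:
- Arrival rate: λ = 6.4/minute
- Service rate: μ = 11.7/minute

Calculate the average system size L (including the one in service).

ρ = λ/μ = 6.4/11.7 = 0.5470
For M/M/1: L = λ/(μ-λ)
L = 6.4/(11.7-6.4) = 6.4/5.30
L = 1.2075 calls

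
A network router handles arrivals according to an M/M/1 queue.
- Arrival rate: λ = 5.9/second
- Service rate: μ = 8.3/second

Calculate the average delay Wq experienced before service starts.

First, compute utilization: ρ = λ/μ = 5.9/8.3 = 0.7108
For M/M/1: Wq = λ/(μ(μ-λ))
Wq = 5.9/(8.3 × (8.3-5.9))
Wq = 5.9/(8.3 × 2.40)
Wq = 0.2962 seconds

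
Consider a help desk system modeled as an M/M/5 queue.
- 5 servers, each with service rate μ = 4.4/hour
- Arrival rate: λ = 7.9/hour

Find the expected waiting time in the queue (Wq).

Traffic intensity: ρ = λ/(cμ) = 7.9/(5×4.4) = 0.3591
Since ρ = 0.3591 < 1, system is stable.
Offered load a = λ/μ = cρ = 7.9/4.4 = 1.7955
P₀ = [ Σₙ₌₀^4 aⁿ/n! + a^5/(5!(1-ρ)) ]⁻¹
Σ = a^0/0! + a^1/1! + a^2/2! + a^3/3! + a^4/4! = 1.0000 + 1.7955 + 1.6118 + 0.96465 + 0.43300 = 5.8049
a^5/(5!(1-ρ)) = 18.6583/(120 × 0.6409) = 0.2426
P₀ = 1/(5.8049 + 0.2426) = 0.1654
Lq = P₀·a^5·ρ / (5!(1-ρ)²) = 0.1654 × 18.6583 × 0.3591 / (120 × 0.4108) = 0.02248
Wq = Lq/λ = 0.022476/7.9 = 0.002845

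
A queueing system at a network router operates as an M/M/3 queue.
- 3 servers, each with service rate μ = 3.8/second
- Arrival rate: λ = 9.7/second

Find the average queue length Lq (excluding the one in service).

Traffic intensity: ρ = λ/(cμ) = 9.7/(3×3.8) = 0.8509
Since ρ = 0.8509 < 1, system is stable.
Offered load a = λ/μ = cρ = 9.7/3.8 = 2.5526
P₀ = [ Σₙ₌₀^2 aⁿ/n! + a^3/(3!(1-ρ)) ]⁻¹
Σ = a^0/0! + a^1/1! + a^2/2! = 1.0000 + 2.5526 + 3.2580 = 6.8106
a^3/(3!(1-ρ)) = 16.6328/(6 × 0.149123) = 18.5896
P₀ = 1/(6.8106 + 18.5896) = 0.03937
Lq = P₀·a^3·ρ / (3!(1-ρ)²) = 0.0393698 × 16.6328 × 0.850877 / (6 × 0.0222376) = 4.1760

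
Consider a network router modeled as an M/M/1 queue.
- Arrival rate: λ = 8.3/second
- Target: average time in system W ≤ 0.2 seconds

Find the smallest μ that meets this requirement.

For M/M/1: W = 1/(μ-λ)
Need W ≤ 0.2, so 1/(μ-λ) ≤ 0.2
μ - λ ≥ 1/0.2 = 5.0000
μ ≥ 8.3 + 5.0000 = 13.3000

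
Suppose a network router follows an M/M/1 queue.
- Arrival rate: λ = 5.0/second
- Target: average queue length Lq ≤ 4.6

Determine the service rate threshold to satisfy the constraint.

For M/M/1: Lq = λ²/(μ(μ-λ))
Need Lq ≤ 4.6, i.e. μ(μ-λ) ≥ λ²/4.6
μ² - 5.0μ - 25.00/4.6 ≥ 0  →  μ² - 5.0μ - 5.43478 ≥ 0
Quadratic formula (positive root): μ = [λ + √(λ² + 4×5.43478)]/2
Discriminant: 25.00 + 4×5.43478 = 46.7391, √46.7391 = 6.8366
μ ≥ (5.0 + 6.8366)/2 = 5.9183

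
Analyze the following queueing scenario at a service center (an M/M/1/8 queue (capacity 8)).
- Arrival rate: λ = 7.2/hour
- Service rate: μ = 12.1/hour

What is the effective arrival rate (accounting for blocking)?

ρ = λ/μ = 7.2/12.1 = 0.59504
P₀ = (1-ρ)/(1-ρ^(K+1)) = (1-0.59504)/(1-0.59504^9) = 0.4050/0.9906 = 0.4088
P_K = P₀×ρ^K = 0.40878 × 0.59504^8 = 0.40878 × 0.015717 = 0.006425
λ_eff = λ(1-P_K) = 7.2 × (1 - 0.006425) = 7.2 × 0.99357 = 7.1537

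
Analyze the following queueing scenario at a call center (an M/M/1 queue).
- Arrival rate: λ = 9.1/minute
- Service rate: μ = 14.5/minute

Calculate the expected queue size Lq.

ρ = λ/μ = 9.1/14.5 = 0.6276
For M/M/1: Lq = λ²/(μ(μ-λ))
Lq = 82.81/(14.5 × 5.40)
Lq = 1.0576 calls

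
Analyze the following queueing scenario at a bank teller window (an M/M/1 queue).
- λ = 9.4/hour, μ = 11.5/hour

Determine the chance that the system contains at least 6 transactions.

ρ = λ/μ = 9.4/11.5 = 0.81739
P(N ≥ n) = ρⁿ
P(N ≥ 6) = 0.81739^6
P(N ≥ 6) = 0.2982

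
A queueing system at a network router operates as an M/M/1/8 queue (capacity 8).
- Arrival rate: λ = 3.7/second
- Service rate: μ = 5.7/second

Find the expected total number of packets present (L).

ρ = λ/μ = 3.7/5.7 = 0.64912
P₀ = (1-ρ)/(1-ρ^(K+1)) = (1-0.64912)/(1-0.64912^9) = 0.3509/0.9795 = 0.3582
P_K = P₀×ρ^K = 0.3582 × 0.64912^8 = 0.3582 × 0.03152 = 0.01129
L = ρ[1 - (K+1)ρ^K + Kρ^(K+1)] / [(1-ρ)(1-ρ^(K+1))]
L = 0.64912 × (1 - 9×0.03152 + 8×0.02046) / ((1 - 0.64912) × (1 - 0.02046)) = 1.6620 packets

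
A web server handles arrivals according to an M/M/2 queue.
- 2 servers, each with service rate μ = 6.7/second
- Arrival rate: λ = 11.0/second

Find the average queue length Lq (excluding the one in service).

Traffic intensity: ρ = λ/(cμ) = 11.0/(2×6.7) = 0.8209
Since ρ = 0.8209 < 1, system is stable.
Offered load a = λ/μ = cρ = 11.0/6.7 = 1.6418
P₀ = [ Σₙ₌₀^1 aⁿ/n! + a^2/(2!(1-ρ)) ]⁻¹
Σ = a^0/0! + a^1/1! = 1.0000 + 1.6418 = 2.6418
a^2/(2!(1-ρ)) = 2.69548/(2 × 0.179104) = 7.5249
P₀ = 1/(2.6418 + 7.5249) = 0.09836
Lq = P₀·a^2·ρ / (2!(1-ρ)²) = 0.0983607 × 2.69548 × 0.820896 / (2 × 0.0320784) = 3.3924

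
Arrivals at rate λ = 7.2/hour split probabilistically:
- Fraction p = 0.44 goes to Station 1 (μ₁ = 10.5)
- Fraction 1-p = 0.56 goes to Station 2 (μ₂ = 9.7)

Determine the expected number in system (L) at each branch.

Effective rates: λ₁ = 7.2×0.44 = 3.168, λ₂ = 7.2×0.56 = 4.032
Station 1: ρ₁ = 3.168/10.5 = 0.30171, L₁ = ρ₁/(1-ρ₁) = 0.30171/(1-0.30171) = 0.4321
Station 2: ρ₂ = 4.032/9.7 = 0.4157, L₂ = ρ₂/(1-ρ₂) = 0.4157/(1-0.4157) = 0.7114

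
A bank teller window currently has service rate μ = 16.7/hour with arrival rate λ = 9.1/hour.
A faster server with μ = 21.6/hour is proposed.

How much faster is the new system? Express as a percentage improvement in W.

System 1: ρ₁ = 9.1/16.7 = 0.5449, W₁ = 1/(16.7-9.1) = 0.13158
System 2: ρ₂ = 9.1/21.6 = 0.4213, W₂ = 1/(21.6-9.1) = 0.080000
Improvement: (W₁-W₂)/W₁ = (0.13158-0.080000)/0.13158 = 39.20%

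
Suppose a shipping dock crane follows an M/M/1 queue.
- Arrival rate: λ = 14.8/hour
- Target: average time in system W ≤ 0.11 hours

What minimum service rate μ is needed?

For M/M/1: W = 1/(μ-λ)
Need W ≤ 0.11, so 1/(μ-λ) ≤ 0.11
μ - λ ≥ 1/0.11 = 9.0909
μ ≥ 14.8 + 9.0909 = 23.8909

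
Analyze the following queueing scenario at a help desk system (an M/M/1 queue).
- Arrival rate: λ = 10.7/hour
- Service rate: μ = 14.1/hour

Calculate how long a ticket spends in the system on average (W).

First, compute utilization: ρ = λ/μ = 10.7/14.1 = 0.7589
For M/M/1: W = 1/(μ-λ)
W = 1/(14.1-10.7) = 1/3.40
W = 0.2941 hours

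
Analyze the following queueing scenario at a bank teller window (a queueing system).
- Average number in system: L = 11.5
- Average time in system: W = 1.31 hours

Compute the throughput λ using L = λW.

Little's Law: L = λW, so λ = L/W
λ = 11.5/1.31 = 8.7786 transactions/hour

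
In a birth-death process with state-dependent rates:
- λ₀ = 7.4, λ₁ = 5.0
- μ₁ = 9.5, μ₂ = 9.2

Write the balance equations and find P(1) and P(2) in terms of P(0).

Balance equations:
State 0: λ₀P₀ = μ₁P₁ → P₁ = (λ₀/μ₁)P₀ = (7.4/9.5)P₀ = 0.7789P₀
State 1: P₂ = (λ₀λ₁)/(μ₁μ₂)P₀ = (7.4×5.0)/(9.5×9.2)P₀ = 0.4233P₀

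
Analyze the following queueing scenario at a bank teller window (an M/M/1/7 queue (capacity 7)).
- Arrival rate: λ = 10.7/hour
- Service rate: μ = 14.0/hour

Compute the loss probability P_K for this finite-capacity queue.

ρ = λ/μ = 10.7/14.0 = 0.76429
P₀ = (1-ρ)/(1-ρ^(K+1)) = (1-0.76429)/(1-0.76429^8) = 0.23571/0.88357 = 0.2668
P_K = P₀×ρ^K = 0.26677 × 0.76429^7 = 0.26677 × 0.15234 = 0.04064
Blocking probability = 4.06%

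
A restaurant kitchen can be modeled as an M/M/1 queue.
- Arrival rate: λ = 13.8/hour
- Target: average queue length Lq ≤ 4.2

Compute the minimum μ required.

For M/M/1: Lq = λ²/(μ(μ-λ))
Need Lq ≤ 4.2, i.e. μ(μ-λ) ≥ λ²/4.2
μ² - 13.8μ - 190.44/4.2 ≥ 0  →  μ² - 13.8μ - 45.34286 ≥ 0
Quadratic formula (positive root): μ = [λ + √(λ² + 4×45.34286)]/2
Discriminant: 190.44 + 4×45.34286 = 371.8114, √371.8114 = 19.2824
μ ≥ (13.8 + 19.2824)/2 = 16.5412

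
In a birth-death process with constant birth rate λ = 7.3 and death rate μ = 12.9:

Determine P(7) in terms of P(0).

For constant rates: P(n)/P(0) = (λ/μ)^n
P(7)/P(0) = (7.3/12.9)^7 = 0.56589^7 = 0.01858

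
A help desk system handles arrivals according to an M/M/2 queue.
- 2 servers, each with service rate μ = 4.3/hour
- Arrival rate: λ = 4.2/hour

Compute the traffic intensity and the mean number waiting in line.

Traffic intensity: ρ = λ/(cμ) = 4.2/(2×4.3) = 0.4884
Since ρ = 0.4884 < 1, system is stable.
Offered load a = λ/μ = cρ = 4.2/4.3 = 0.9767
P₀ = [ Σₙ₌₀^1 aⁿ/n! + a^2/(2!(1-ρ)) ]⁻¹
Σ = a^0/0! + a^1/1! = 1.0000 + 0.9767 = 1.9767
a^2/(2!(1-ρ)) = 0.95403/(2 × 0.51163) = 0.9323
P₀ = 1/(1.9767 + 0.9323) = 0.3438
Lq = P₀·a^2·ρ / (2!(1-ρ)²) = 0.3438 × 0.9540 × 0.4884 / (2 × 0.2618) = 0.3059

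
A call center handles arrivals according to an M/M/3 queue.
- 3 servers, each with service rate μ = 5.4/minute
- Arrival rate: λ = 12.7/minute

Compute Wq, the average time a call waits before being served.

Traffic intensity: ρ = λ/(cμ) = 12.7/(3×5.4) = 0.7840
Since ρ = 0.7840 < 1, system is stable.
Offered load a = λ/μ = cρ = 12.7/5.4 = 2.3519
P₀ = [ Σₙ₌₀^2 aⁿ/n! + a^3/(3!(1-ρ)) ]⁻¹
Σ = a^0/0! + a^1/1! + a^2/2! = 1.0000 + 2.3519 + 2.7656 = 6.1175
a^3/(3!(1-ρ)) = 13.0086/(6 × 0.21605) = 10.0352
P₀ = 1/(6.1175 + 10.0352) = 0.06191
Lq = P₀·a^3·ρ / (3!(1-ρ)²) = 0.061909 × 13.0086 × 0.78395 / (6 × 0.046677) = 2.2543
Wq = Lq/λ = 2.2543/12.7 = 0.1775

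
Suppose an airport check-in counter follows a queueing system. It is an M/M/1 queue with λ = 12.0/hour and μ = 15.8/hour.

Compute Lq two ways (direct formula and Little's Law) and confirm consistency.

Method 1 (direct): Lq = λ²/(μ(μ-λ)) = 144.00/(15.8 × 3.80) = 2.3984

Method 2 (Little's Law):
W = 1/(μ-λ) = 1/3.80 = 0.26316
Wq = W - 1/μ = 0.26316 - 0.063291 = 0.19987
Lq = λWq = 12.0 × 0.19987 = 2.3984 ✔ (matches Method 1)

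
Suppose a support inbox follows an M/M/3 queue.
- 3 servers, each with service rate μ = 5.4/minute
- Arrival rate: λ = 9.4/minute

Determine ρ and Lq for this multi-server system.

Traffic intensity: ρ = λ/(cμ) = 9.4/(3×5.4) = 0.5802
Since ρ = 0.5802 < 1, system is stable.
Offered load a = λ/μ = cρ = 9.4/5.4 = 1.7407
P₀ = [ Σₙ₌₀^2 aⁿ/n! + a^3/(3!(1-ρ)) ]⁻¹
Σ = a^0/0! + a^1/1! + a^2/2! = 1.0000 + 1.7407 + 1.5151 = 4.2558
a^3/(3!(1-ρ)) = 5.2748/(6 × 0.41975) = 2.0944
P₀ = 1/(4.2558 + 2.0944) = 0.1575
Lq = P₀·a^3·ρ / (3!(1-ρ)²) = 0.1575 × 5.2748 × 0.5802 / (6 × 0.1762) = 0.4559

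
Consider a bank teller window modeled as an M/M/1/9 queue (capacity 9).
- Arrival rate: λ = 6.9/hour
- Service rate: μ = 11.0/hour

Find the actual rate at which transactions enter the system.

ρ = λ/μ = 6.9/11.0 = 0.62727
P₀ = (1-ρ)/(1-ρ^(K+1)) = (1-0.62727)/(1-0.62727^10) = 0.37273/0.99057 = 0.3763
P_K = P₀×ρ^K = 0.37628 × 0.62727^9 = 0.37628 × 0.015035 = 0.005657
λ_eff = λ(1-P_K) = 6.9 × (1 - 0.005657) = 6.9 × 0.994343 = 6.8610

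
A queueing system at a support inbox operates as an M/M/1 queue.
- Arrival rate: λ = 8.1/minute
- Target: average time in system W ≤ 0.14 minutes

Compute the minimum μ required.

For M/M/1: W = 1/(μ-λ)
Need W ≤ 0.14, so 1/(μ-λ) ≤ 0.14
μ - λ ≥ 1/0.14 = 7.1429
μ ≥ 8.1 + 7.1429 = 15.2429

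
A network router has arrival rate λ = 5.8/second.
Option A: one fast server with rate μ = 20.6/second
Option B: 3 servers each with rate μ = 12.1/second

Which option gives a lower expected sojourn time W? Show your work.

Option A: single server μ = 20.6 (M/M/1)
  ρ_A = 5.8/20.6 = 0.2816
  W_A = 1/(μ-λ) = 1/(20.6-5.8) = 1/14.80 = 0.06757

Option B: 3 servers μ = 12.1 (M/M/3)
  ρ_B = λ/(cμ) = 5.8/(3×12.1) = 0.1598
  Offered load a = λ/μ = cρ = 5.8/12.1 = 0.4793
  P₀ = [ Σₙ₌₀^2 aⁿ/n! + a^3/(3!(1-ρ)) ]⁻¹
  Σ = a^0/0! + a^1/1! + a^2/2! = 1.0000 + 0.4793 + 0.1149 = 1.5942
  a^3/(3!(1-ρ)) = 0.11014/(6 × 0.84022) = 0.02185
  P₀ = 1/(1.5942 + 0.02185) = 0.6188
  Lq = P₀·a^3·ρ / (3!(1-ρ)²) = 0.61879 × 0.11014 × 0.15978 / (6 × 0.70597) = 0.002571
  Wq_B = Lq/λ = 0.0025707/5.8 = 0.00044322
  W_B = Wq_B + 1/μ = 0.00044322 + 0.082645 = 0.08309

Since W_A = 0.06757 < W_B = 0.08309, Option A (single fast server) has the shorter time in system.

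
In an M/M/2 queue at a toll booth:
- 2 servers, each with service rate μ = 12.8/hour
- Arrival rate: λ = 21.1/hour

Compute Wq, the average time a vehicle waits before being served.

Traffic intensity: ρ = λ/(cμ) = 21.1/(2×12.8) = 0.8242
Since ρ = 0.8242 < 1, system is stable.
Offered load a = λ/μ = cρ = 21.1/12.8 = 1.6484
P₀ = [ Σₙ₌₀^1 aⁿ/n! + a^2/(2!(1-ρ)) ]⁻¹
Σ = a^0/0! + a^1/1! = 1.0000 + 1.6484 = 2.6484
a^2/(2!(1-ρ)) = 2.7173/(2 × 0.17578) = 7.7293
P₀ = 1/(2.6484 + 7.7293) = 0.09636
Lq = P₀·a^2·ρ / (2!(1-ρ)²) = 0.0963597 × 2.71735 × 0.824219 / (2 × 0.0308990) = 3.4923
Wq = Lq/λ = 3.4923/21.1 = 0.1655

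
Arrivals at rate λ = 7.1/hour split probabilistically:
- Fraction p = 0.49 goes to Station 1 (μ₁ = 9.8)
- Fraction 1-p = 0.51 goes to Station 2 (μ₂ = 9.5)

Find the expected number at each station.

Effective rates: λ₁ = 7.1×0.49 = 3.479, λ₂ = 7.1×0.51 = 3.621
Station 1: ρ₁ = 3.479/9.8 = 0.3550, L₁ = ρ₁/(1-ρ₁) = 0.3550/(1-0.3550) = 0.5504
Station 2: ρ₂ = 3.621/9.5 = 0.38116, L₂ = ρ₂/(1-ρ₂) = 0.38116/(1-0.38116) = 0.6159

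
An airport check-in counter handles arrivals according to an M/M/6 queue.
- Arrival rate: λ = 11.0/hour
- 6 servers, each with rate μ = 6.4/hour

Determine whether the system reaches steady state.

Stability requires ρ = λ/(cμ) < 1
ρ = 11.0/(6 × 6.4) = 11.0/38.40 = 0.2865
Since 0.2865 < 1, the system is STABLE.
The servers are busy 28.65% of the time.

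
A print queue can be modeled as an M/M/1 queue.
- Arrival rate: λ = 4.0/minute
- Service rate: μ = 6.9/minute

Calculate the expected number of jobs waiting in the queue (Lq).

ρ = λ/μ = 4.0/6.9 = 0.5797
For M/M/1: Lq = λ²/(μ(μ-λ))
Lq = 16.00/(6.9 × 2.90)
Lq = 0.7996 jobs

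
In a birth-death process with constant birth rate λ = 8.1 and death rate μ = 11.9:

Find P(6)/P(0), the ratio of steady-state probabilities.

For constant rates: P(n)/P(0) = (λ/μ)^n
P(6)/P(0) = (8.1/11.9)^6 = 0.680672^6 = 0.09946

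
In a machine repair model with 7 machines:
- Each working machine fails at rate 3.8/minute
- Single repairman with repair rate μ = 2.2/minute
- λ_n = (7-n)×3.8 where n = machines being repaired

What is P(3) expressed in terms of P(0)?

P(3)/P(0) = ∏_{i=0}^{3-1} λ_i/μ_{i+1}
= (7-0)×3.8/2.2 × (7-1)×3.8/2.2 × (7-2)×3.8/2.2
= 1082.1863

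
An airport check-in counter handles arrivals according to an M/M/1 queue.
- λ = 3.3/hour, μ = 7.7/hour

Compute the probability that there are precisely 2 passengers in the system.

ρ = λ/μ = 3.3/7.7 = 0.4286
P(n) = (1-ρ)ρⁿ
P(2) = (1-0.4286) × 0.4286^2
P(2) = 0.5714 × 0.1837
P(2) = 0.1050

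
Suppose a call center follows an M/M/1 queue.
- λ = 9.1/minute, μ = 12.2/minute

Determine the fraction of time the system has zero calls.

ρ = λ/μ = 9.1/12.2 = 0.7459
P(0) = 1 - ρ = 1 - 0.7459 = 0.2541
The server is idle 25.41% of the time.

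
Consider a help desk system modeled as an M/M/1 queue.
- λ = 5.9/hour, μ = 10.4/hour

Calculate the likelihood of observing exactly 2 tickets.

ρ = λ/μ = 5.9/10.4 = 0.5673
P(n) = (1-ρ)ρⁿ
P(2) = (1-0.5673) × 0.5673^2
P(2) = 0.43270 × 0.32183
P(2) = 0.1393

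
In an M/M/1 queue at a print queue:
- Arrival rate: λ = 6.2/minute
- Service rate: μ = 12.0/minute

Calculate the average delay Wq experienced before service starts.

First, compute utilization: ρ = λ/μ = 6.2/12.0 = 0.5167
For M/M/1: Wq = λ/(μ(μ-λ))
Wq = 6.2/(12.0 × (12.0-6.2))
Wq = 6.2/(12.0 × 5.80)
Wq = 0.08908 minutes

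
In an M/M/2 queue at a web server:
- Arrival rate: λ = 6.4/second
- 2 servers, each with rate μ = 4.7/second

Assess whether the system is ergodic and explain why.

Stability requires ρ = λ/(cμ) < 1
ρ = 6.4/(2 × 4.7) = 6.4/9.40 = 0.6809
Since 0.6809 < 1, the system is STABLE.
The servers are busy 68.09% of the time.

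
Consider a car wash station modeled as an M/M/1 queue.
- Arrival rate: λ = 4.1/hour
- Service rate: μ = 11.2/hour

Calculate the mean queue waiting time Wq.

First, compute utilization: ρ = λ/μ = 4.1/11.2 = 0.3661
For M/M/1: Wq = λ/(μ(μ-λ))
Wq = 4.1/(11.2 × (11.2-4.1))
Wq = 4.1/(11.2 × 7.10)
Wq = 0.05156 hours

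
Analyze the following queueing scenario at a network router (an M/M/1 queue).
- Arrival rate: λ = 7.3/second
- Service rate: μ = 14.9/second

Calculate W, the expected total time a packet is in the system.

First, compute utilization: ρ = λ/μ = 7.3/14.9 = 0.4899
For M/M/1: W = 1/(μ-λ)
W = 1/(14.9-7.3) = 1/7.60
W = 0.1316 seconds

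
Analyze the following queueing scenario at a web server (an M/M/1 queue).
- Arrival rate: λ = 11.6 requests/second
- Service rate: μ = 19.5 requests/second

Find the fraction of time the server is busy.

Server utilization: ρ = λ/μ
ρ = 11.6/19.5 = 0.5949
The server is busy 59.49% of the time.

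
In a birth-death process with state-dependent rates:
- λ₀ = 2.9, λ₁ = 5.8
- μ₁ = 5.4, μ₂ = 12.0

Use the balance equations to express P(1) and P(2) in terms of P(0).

Balance equations:
State 0: λ₀P₀ = μ₁P₁ → P₁ = (λ₀/μ₁)P₀ = (2.9/5.4)P₀ = 0.5370P₀
State 1: P₂ = (λ₀λ₁)/(μ₁μ₂)P₀ = (2.9×5.8)/(5.4×12.0)P₀ = 0.2596P₀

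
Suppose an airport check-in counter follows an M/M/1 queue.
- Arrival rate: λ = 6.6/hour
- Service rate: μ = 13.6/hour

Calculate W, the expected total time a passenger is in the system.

First, compute utilization: ρ = λ/μ = 6.6/13.6 = 0.4853
For M/M/1: W = 1/(μ-λ)
W = 1/(13.6-6.6) = 1/7.00
W = 0.1429 hours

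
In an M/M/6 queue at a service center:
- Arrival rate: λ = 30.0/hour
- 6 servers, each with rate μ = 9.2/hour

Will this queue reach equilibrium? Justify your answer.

Stability requires ρ = λ/(cμ) < 1
ρ = 30.0/(6 × 9.2) = 30.0/55.20 = 0.5435
Since 0.5435 < 1, the system is STABLE.
The servers are busy 54.35% of the time.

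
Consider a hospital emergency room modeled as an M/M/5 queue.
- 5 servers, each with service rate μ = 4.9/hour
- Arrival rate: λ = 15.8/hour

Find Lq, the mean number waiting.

Traffic intensity: ρ = λ/(cμ) = 15.8/(5×4.9) = 0.6449
Since ρ = 0.6449 < 1, system is stable.
Offered load a = λ/μ = cρ = 15.8/4.9 = 3.2245
P₀ = [ Σₙ₌₀^4 aⁿ/n! + a^5/(5!(1-ρ)) ]⁻¹
Σ = a^0/0! + a^1/1! + a^2/2! + a^3/3! + a^4/4! = 1.00000 + 3.22449 + 5.19867 + 5.58768 + 4.50436 = 19.5152
a^5/(5!(1-ρ)) = 348.5821/(120 × 0.355102) = 8.1803
P₀ = 1/(19.5152 + 8.1803) = 0.03611
Lq = P₀·a^5·ρ / (5!(1-ρ)²) = 0.03611 × 348.5821 × 0.6449 / (120 × 0.1261) = 0.5364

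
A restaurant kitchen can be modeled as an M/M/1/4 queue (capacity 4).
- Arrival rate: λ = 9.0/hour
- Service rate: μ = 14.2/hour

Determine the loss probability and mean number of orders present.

ρ = λ/μ = 9.0/14.2 = 0.6338
P₀ = (1-ρ)/(1-ρ^(K+1)) = (1-0.6338)/(1-0.6338^5) = 0.3662/0.8977 = 0.4079
P_K = P₀×ρ^K = 0.40792 × 0.6338^4 = 0.40792 × 0.16136 = 0.06582
Blocking probability P_4 = 0.06582 (6.58%)
L = ρ[1 - (K+1)ρ^K + Kρ^(K+1)] / [(1-ρ)(1-ρ^(K+1))]
L = 0.6338 × (1 - 5×0.16136 + 4×0.10227) / ((1 - 0.6338) × (1 - 0.10227)) = 1.1611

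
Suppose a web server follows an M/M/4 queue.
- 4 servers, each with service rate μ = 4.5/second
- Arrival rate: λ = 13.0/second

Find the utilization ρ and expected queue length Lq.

Traffic intensity: ρ = λ/(cμ) = 13.0/(4×4.5) = 0.7222
Since ρ = 0.7222 < 1, system is stable.
Offered load a = λ/μ = cρ = 13.0/4.5 = 2.8889
P₀ = [ Σₙ₌₀^3 aⁿ/n! + a^4/(4!(1-ρ)) ]⁻¹
Σ = a^0/0! + a^1/1! + a^2/2! + a^3/3! = 1.0000 + 2.8889 + 4.1728 + 4.0183 = 12.0800
a^4/(4!(1-ρ)) = 69.6504/(24 × 0.277778) = 10.4476
P₀ = 1/(12.0800 + 10.4476) = 0.04439
Lq = P₀·a^4·ρ / (4!(1-ρ)²) = 0.04439 × 69.6504 × 0.7222 / (24 × 0.07716) = 1.2058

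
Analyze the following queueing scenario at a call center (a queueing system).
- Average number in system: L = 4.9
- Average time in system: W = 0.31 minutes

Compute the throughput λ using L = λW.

Little's Law: L = λW, so λ = L/W
λ = 4.9/0.31 = 15.8065 calls/minute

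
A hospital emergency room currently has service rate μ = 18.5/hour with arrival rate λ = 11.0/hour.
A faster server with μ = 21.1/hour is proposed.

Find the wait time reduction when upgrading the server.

System 1: ρ₁ = 11.0/18.5 = 0.5946, W₁ = 1/(18.5-11.0) = 0.13333
System 2: ρ₂ = 11.0/21.1 = 0.5213, W₂ = 1/(21.1-11.0) = 0.099010
Improvement: (W₁-W₂)/W₁ = (0.13333-0.099010)/0.13333 = 25.74%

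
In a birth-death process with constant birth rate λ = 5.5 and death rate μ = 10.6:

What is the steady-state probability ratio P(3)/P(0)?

For constant rates: P(n)/P(0) = (λ/μ)^n
P(3)/P(0) = (5.5/10.6)^3 = 0.5189^3 = 0.1397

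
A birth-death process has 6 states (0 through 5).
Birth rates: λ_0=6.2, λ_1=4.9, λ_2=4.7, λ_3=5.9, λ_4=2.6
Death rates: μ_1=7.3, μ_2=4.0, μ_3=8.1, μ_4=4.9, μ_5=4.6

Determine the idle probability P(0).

Ratios P(n)/P(0) = (λ₀···λₙ₋₁)/(μ₁···μₙ):
P(1)/P(0) = (6.2)/(7.3) = 0.8493
P(2)/P(0) = (6.2×4.9)/(7.3×4.0) = 1.0404
P(3)/P(0) = (6.2×4.9×4.7)/(7.3×4.0×8.1) = 0.6037
P(4)/P(0) = (6.2×4.9×4.7×5.9)/(7.3×4.0×8.1×4.9) = 0.7269
P(5)/P(0) = (6.2×4.9×4.7×5.9×2.6)/(7.3×4.0×8.1×4.9×4.6) = 0.4109

Normalization: ∑ P(n) = 1
P(0) × (1.0000 + 0.8493 + 1.0404 + 0.6037 + 0.7269 + 0.4109) = 1
P(0) × 4.6312 = 1
P(0) = 1/4.6312 = 0.2159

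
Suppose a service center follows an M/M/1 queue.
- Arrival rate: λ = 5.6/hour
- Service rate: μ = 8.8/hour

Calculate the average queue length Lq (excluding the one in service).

ρ = λ/μ = 5.6/8.8 = 0.6364
For M/M/1: Lq = λ²/(μ(μ-λ))
Lq = 31.36/(8.8 × 3.20)
Lq = 1.1136 customers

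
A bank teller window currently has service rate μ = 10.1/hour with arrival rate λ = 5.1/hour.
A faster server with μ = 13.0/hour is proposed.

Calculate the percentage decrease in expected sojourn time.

System 1: ρ₁ = 5.1/10.1 = 0.5050, W₁ = 1/(10.1-5.1) = 0.20000
System 2: ρ₂ = 5.1/13.0 = 0.3923, W₂ = 1/(13.0-5.1) = 0.12658
Improvement: (W₁-W₂)/W₁ = (0.20000-0.12658)/0.20000 = 36.71%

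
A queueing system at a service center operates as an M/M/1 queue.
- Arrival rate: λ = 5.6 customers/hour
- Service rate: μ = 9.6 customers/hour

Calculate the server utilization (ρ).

Server utilization: ρ = λ/μ
ρ = 5.6/9.6 = 0.5833
The server is busy 58.33% of the time.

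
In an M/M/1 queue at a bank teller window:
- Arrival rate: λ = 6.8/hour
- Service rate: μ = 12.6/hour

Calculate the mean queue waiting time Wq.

First, compute utilization: ρ = λ/μ = 6.8/12.6 = 0.5397
For M/M/1: Wq = λ/(μ(μ-λ))
Wq = 6.8/(12.6 × (12.6-6.8))
Wq = 6.8/(12.6 × 5.80)
Wq = 0.09305 hours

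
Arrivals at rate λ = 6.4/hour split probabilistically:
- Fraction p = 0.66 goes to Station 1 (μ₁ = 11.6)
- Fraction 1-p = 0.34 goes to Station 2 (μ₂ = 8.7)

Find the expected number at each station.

Effective rates: λ₁ = 6.4×0.66 = 4.224, λ₂ = 6.4×0.34 = 2.176
Station 1: ρ₁ = 4.224/11.6 = 0.36414, L₁ = ρ₁/(1-ρ₁) = 0.36414/(1-0.36414) = 0.5727
Station 2: ρ₂ = 2.176/8.7 = 0.2501, L₂ = ρ₂/(1-ρ₂) = 0.2501/(1-0.2501) = 0.3335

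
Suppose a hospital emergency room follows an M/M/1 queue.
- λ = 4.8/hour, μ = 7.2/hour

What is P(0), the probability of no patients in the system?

ρ = λ/μ = 4.8/7.2 = 0.6667
P(0) = 1 - ρ = 1 - 0.6667 = 0.3333
The server is idle 33.33% of the time.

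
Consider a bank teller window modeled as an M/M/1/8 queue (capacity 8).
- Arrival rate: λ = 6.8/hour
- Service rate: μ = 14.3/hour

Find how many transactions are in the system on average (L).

ρ = λ/μ = 6.8/14.3 = 0.475524
P₀ = (1-ρ)/(1-ρ^(K+1)) = (1-0.475524)/(1-0.475524^9) = 0.5245/0.9988 = 0.5251
P_K = P₀×ρ^K = 0.5251 × 0.475524^8 = 0.5251 × 0.002614 = 0.001373
L = ρ[1 - (K+1)ρ^K + Kρ^(K+1)] / [(1-ρ)(1-ρ^(K+1))]
L = 0.475524 × (1 - 9×0.002614 + 8×0.001243) / ((1 - 0.475524) × (1 - 0.001243)) = 0.8955 transactions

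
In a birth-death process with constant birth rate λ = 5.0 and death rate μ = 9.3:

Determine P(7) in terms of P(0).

For constant rates: P(n)/P(0) = (λ/μ)^n
P(7)/P(0) = (5.0/9.3)^7 = 0.5376^7 = 0.01298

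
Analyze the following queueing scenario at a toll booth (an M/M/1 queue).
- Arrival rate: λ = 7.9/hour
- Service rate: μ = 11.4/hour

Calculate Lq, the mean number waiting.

ρ = λ/μ = 7.9/11.4 = 0.6930
For M/M/1: Lq = λ²/(μ(μ-λ))
Lq = 62.41/(11.4 × 3.50)
Lq = 1.5642 vehicles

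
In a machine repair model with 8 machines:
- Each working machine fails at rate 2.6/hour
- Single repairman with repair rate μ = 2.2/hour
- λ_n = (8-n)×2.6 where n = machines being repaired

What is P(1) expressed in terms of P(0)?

P(1)/P(0) = ∏_{i=0}^{1-1} λ_i/μ_{i+1}
= (8-0)×2.6/2.2
= 9.4545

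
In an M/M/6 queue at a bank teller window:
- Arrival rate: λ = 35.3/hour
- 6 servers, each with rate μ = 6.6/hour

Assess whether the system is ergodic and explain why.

Stability requires ρ = λ/(cμ) < 1
ρ = 35.3/(6 × 6.6) = 35.3/39.60 = 0.8914
Since 0.8914 < 1, the system is STABLE.
The servers are busy 89.14% of the time.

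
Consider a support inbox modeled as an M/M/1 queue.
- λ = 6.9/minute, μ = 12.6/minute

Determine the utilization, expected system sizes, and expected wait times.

Step 1: ρ = λ/μ = 6.9/12.6 = 0.5476
Step 2: L = λ/(μ-λ) = 6.9/5.70 = 1.2105
Step 3: Lq = λ²/(μ(μ-λ)) = 47.61/(12.6×5.70) = 0.6629
Step 4: W = 1/(μ-λ) = 1/5.70 = 0.17544
Step 5: Wq = λ/(μ(μ-λ)) = 6.9/(12.6×5.70) = 0.09607
Step 6: P(0) = 1-ρ = 0.4524
Verify: L = λW = 6.9×0.17544 = 1.2105 ✔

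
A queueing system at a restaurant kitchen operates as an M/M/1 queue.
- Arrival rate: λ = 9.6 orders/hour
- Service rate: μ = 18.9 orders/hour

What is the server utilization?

Server utilization: ρ = λ/μ
ρ = 9.6/18.9 = 0.5079
The server is busy 50.79% of the time.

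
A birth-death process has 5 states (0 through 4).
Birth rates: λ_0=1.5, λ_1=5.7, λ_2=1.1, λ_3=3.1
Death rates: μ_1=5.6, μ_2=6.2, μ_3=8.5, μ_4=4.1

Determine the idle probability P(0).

Ratios P(n)/P(0) = (λ₀···λₙ₋₁)/(μ₁···μₙ):
P(1)/P(0) = (1.5)/(5.6) = 0.26786
P(2)/P(0) = (1.5×5.7)/(5.6×6.2) = 0.24626
P(3)/P(0) = (1.5×5.7×1.1)/(5.6×6.2×8.5) = 0.031868
P(4)/P(0) = (1.5×5.7×1.1×3.1)/(5.6×6.2×8.5×4.1) = 0.024096

Normalization: ∑ P(n) = 1
P(0) × (1.0000 + 0.26786 + 0.24626 + 0.031868 + 0.024096) = 1
P(0) × 1.5701 = 1
P(0) = 1/1.5701 = 0.6369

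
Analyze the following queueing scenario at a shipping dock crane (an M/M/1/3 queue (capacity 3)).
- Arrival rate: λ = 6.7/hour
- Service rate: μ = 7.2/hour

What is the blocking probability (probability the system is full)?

ρ = λ/μ = 6.7/7.2 = 0.9306
P₀ = (1-ρ)/(1-ρ^(K+1)) = (1-0.9306)/(1-0.9306^4) = 0.06940/0.2500 = 0.2776
P_K = P₀×ρ^K = 0.2776 × 0.9306^3 = 0.2776 × 0.8059 = 0.2237
Blocking probability = 22.37%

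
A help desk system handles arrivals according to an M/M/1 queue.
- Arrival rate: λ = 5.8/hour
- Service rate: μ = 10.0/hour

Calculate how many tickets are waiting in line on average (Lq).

ρ = λ/μ = 5.8/10.0 = 0.5800
For M/M/1: Lq = λ²/(μ(μ-λ))
Lq = 33.64/(10.0 × 4.20)
Lq = 0.8010 tickets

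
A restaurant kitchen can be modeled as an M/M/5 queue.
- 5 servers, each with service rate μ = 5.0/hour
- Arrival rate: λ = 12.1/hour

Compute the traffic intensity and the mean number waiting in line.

Traffic intensity: ρ = λ/(cμ) = 12.1/(5×5.0) = 0.4840
Since ρ = 0.4840 < 1, system is stable.
Offered load a = λ/μ = cρ = 12.1/5.0 = 2.4200
P₀ = [ Σₙ₌₀^4 aⁿ/n! + a^5/(5!(1-ρ)) ]⁻¹
Σ = a^0/0! + a^1/1! + a^2/2! + a^3/3! + a^4/4! = 1.00000 + 2.42000 + 2.92820 + 2.36208 + 1.42906 = 10.1393
a^5/(5!(1-ρ)) = 82.9998/(120 × 0.5160) = 1.3404
P₀ = 1/(10.1393 + 1.3404) = 0.08711
Lq = P₀·a^5·ρ / (5!(1-ρ)²) = 0.08711 × 82.9998 × 0.4840 / (120 × 0.2663) = 0.1095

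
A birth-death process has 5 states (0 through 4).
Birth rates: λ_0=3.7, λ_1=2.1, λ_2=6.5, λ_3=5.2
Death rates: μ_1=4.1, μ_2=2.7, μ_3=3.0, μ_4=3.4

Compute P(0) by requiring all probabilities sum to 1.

Ratios P(n)/P(0) = (λ₀···λₙ₋₁)/(μ₁···μₙ):
P(1)/P(0) = (3.7)/(4.1) = 0.9024
P(2)/P(0) = (3.7×2.1)/(4.1×2.7) = 0.7019
P(3)/P(0) = (3.7×2.1×6.5)/(4.1×2.7×3.0) = 1.5208
P(4)/P(0) = (3.7×2.1×6.5×5.2)/(4.1×2.7×3.0×3.4) = 2.3259

Normalization: ∑ P(n) = 1
P(0) × (1.0000 + 0.9024 + 0.7019 + 1.5208 + 2.3259) = 1
P(0) × 6.4510 = 1
P(0) = 1/6.4510 = 0.1550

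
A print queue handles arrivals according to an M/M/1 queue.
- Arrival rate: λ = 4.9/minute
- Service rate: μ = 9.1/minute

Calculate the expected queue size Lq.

ρ = λ/μ = 4.9/9.1 = 0.5385
For M/M/1: Lq = λ²/(μ(μ-λ))
Lq = 24.01/(9.1 × 4.20)
Lq = 0.6282 jobs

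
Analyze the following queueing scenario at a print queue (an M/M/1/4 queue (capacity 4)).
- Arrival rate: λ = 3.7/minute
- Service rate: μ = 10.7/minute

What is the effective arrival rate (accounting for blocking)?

ρ = λ/μ = 3.7/10.7 = 0.34579
P₀ = (1-ρ)/(1-ρ^(K+1)) = (1-0.34579)/(1-0.34579^5) = 0.65421/0.99506 = 0.6575
P_K = P₀×ρ^K = 0.65746 × 0.34579^4 = 0.65746 × 0.014297 = 0.009400
λ_eff = λ(1-P_K) = 3.7 × (1 - 0.009400) = 3.7 × 0.9906 = 3.6652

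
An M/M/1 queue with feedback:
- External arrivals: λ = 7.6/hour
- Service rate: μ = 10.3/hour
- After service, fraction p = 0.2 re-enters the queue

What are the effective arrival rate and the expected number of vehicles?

Effective arrival rate: λ_eff = λ/(1-p) = 7.6/(1-0.2) = 7.6/0.80 = 9.5000
ρ = λ_eff/μ = 9.5000/10.3 = 0.92233
L = ρ/(1-ρ) = 0.92233/(1-0.92233) = 11.8750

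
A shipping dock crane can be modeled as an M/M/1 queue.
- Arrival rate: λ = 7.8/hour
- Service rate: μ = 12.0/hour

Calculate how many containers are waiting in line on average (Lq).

ρ = λ/μ = 7.8/12.0 = 0.6500
For M/M/1: Lq = λ²/(μ(μ-λ))
Lq = 60.84/(12.0 × 4.20)
Lq = 1.2071 containers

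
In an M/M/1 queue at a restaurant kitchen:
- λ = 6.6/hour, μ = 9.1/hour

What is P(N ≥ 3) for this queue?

ρ = λ/μ = 6.6/9.1 = 0.72527
P(N ≥ n) = ρⁿ
P(N ≥ 3) = 0.72527^3
P(N ≥ 3) = 0.3815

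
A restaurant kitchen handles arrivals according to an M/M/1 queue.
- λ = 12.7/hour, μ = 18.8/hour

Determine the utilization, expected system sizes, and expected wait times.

Step 1: ρ = λ/μ = 12.7/18.8 = 0.6755
Step 2: L = λ/(μ-λ) = 12.7/6.10 = 2.0820
Step 3: Lq = λ²/(μ(μ-λ)) = 161.29/(18.8×6.10) = 1.4064
Step 4: W = 1/(μ-λ) = 1/6.10 = 0.163934
Step 5: Wq = λ/(μ(μ-λ)) = 12.7/(18.8×6.10) = 0.1107
Step 6: P(0) = 1-ρ = 0.3245
Verify: L = λW = 12.7×0.163934 = 2.0820 ✔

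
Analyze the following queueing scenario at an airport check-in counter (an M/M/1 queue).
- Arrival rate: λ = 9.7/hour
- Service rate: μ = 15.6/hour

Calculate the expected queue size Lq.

ρ = λ/μ = 9.7/15.6 = 0.6218
For M/M/1: Lq = λ²/(μ(μ-λ))
Lq = 94.09/(15.6 × 5.90)
Lq = 1.0223 passengers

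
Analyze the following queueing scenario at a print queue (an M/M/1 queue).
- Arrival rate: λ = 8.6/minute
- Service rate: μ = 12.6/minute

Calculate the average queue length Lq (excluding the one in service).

ρ = λ/μ = 8.6/12.6 = 0.6825
For M/M/1: Lq = λ²/(μ(μ-λ))
Lq = 73.96/(12.6 × 4.00)
Lq = 1.4675 jobs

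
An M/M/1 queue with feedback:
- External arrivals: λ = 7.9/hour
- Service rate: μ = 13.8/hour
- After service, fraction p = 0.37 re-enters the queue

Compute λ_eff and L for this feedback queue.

Effective arrival rate: λ_eff = λ/(1-p) = 7.9/(1-0.37) = 7.9/0.63 = 12.5396825
ρ = λ_eff/μ = 12.5396825/13.8 = 0.9086726
L = ρ/(1-ρ) = 0.9086726/(1-0.9086726) = 9.9496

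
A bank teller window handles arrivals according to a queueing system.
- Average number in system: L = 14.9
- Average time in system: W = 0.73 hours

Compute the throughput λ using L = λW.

Little's Law: L = λW, so λ = L/W
λ = 14.9/0.73 = 20.4110 transactions/hour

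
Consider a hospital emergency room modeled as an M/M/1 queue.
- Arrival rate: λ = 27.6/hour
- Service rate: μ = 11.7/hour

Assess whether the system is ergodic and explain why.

Stability requires ρ = λ/(cμ) < 1
ρ = 27.6/(1 × 11.7) = 27.6/11.70 = 2.3590
Since 2.3590 ≥ 1, the system is UNSTABLE.
Queue grows without bound. Need μ > λ = 27.6.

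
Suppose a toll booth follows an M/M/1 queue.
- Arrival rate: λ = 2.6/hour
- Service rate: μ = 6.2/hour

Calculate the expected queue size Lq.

ρ = λ/μ = 2.6/6.2 = 0.4194
For M/M/1: Lq = λ²/(μ(μ-λ))
Lq = 6.76/(6.2 × 3.60)
Lq = 0.3029 vehicles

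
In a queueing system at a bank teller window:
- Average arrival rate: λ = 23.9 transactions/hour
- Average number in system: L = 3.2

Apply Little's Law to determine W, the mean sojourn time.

Little's Law: L = λW, so W = L/λ
W = 3.2/23.9 = 0.1339 hours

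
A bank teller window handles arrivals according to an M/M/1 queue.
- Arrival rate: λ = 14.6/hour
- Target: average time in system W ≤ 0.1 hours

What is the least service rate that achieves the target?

For M/M/1: W = 1/(μ-λ)
Need W ≤ 0.1, so 1/(μ-λ) ≤ 0.1
μ - λ ≥ 1/0.1 = 10.0000
μ ≥ 14.6 + 10.0000 = 24.6000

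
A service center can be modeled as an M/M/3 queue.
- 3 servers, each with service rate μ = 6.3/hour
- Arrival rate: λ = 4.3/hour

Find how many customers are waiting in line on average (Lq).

Traffic intensity: ρ = λ/(cμ) = 4.3/(3×6.3) = 0.2275
Since ρ = 0.2275 < 1, system is stable.
Offered load a = λ/μ = cρ = 4.3/6.3 = 0.6825
P₀ = [ Σₙ₌₀^2 aⁿ/n! + a^3/(3!(1-ρ)) ]⁻¹
Σ = a^0/0! + a^1/1! + a^2/2! = 1.0000 + 0.68254 + 0.23293 = 1.9155
a^3/(3!(1-ρ)) = 0.31797/(6 × 0.77249) = 0.06860
P₀ = 1/(1.9155 + 0.06860) = 0.5040
Lq = P₀·a^3·ρ / (3!(1-ρ)²) = 0.5040 × 0.3180 × 0.2275 / (6 × 0.5967) = 0.01018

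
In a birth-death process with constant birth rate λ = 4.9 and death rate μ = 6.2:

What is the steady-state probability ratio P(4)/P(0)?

For constant rates: P(n)/P(0) = (λ/μ)^n
P(4)/P(0) = (4.9/6.2)^4 = 0.7903^4 = 0.3901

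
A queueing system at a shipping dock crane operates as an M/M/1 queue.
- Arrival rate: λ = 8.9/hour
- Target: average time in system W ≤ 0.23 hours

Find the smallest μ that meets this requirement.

For M/M/1: W = 1/(μ-λ)
Need W ≤ 0.23, so 1/(μ-λ) ≤ 0.23
μ - λ ≥ 1/0.23 = 4.3478
μ ≥ 8.9 + 4.3478 = 13.2478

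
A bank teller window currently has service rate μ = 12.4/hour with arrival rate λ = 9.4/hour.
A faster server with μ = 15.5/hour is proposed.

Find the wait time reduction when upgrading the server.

System 1: ρ₁ = 9.4/12.4 = 0.7581, W₁ = 1/(12.4-9.4) = 0.33333
System 2: ρ₂ = 9.4/15.5 = 0.6065, W₂ = 1/(15.5-9.4) = 0.16393
Improvement: (W₁-W₂)/W₁ = (0.33333-0.16393)/0.33333 = 50.82%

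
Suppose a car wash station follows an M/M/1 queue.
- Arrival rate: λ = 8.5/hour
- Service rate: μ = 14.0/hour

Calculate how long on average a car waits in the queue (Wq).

First, compute utilization: ρ = λ/μ = 8.5/14.0 = 0.6071
For M/M/1: Wq = λ/(μ(μ-λ))
Wq = 8.5/(14.0 × (14.0-8.5))
Wq = 8.5/(14.0 × 5.50)
Wq = 0.1104 hours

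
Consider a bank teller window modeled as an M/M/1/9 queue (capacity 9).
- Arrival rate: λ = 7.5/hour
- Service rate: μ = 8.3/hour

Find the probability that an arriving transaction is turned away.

ρ = λ/μ = 7.5/8.3 = 0.903614
P₀ = (1-ρ)/(1-ρ^(K+1)) = (1-0.903614)/(1-0.903614^10) = 0.09639/0.6371 = 0.1513
P_K = P₀×ρ^K = 0.15130 × 0.903614^9 = 0.15130 × 0.40165 = 0.06077
Blocking probability = 6.08%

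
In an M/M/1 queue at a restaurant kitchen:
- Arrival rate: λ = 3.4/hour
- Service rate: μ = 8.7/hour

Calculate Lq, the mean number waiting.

ρ = λ/μ = 3.4/8.7 = 0.3908
For M/M/1: Lq = λ²/(μ(μ-λ))
Lq = 11.56/(8.7 × 5.30)
Lq = 0.2507 orders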